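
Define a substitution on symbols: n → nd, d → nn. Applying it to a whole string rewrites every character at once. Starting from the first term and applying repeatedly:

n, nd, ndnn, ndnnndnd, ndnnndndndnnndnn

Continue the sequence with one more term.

ndnnndndndnnndnnndnnndndndnnndnd

Replace each of the 16 characters of ndnnndndndnnndnn in place — nd nn nd nd nd nn nd nn nd nn nd nd nd nn nd nd — and concatenate.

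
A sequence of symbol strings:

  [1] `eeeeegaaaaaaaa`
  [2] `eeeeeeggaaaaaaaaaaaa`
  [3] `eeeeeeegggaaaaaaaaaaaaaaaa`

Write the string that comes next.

Each string has the form e^{n+3} g^{n-1} a^{4n}, where the shown terms are n = 2, 3, 4.
For the next term, n = 5, so the run lengths are 8, 4, 20.

eeeeeeeeggggaaaaaaaaaaaaaaaaaaaa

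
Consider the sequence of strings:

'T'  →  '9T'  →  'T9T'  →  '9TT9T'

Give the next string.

This is a Fibonacci-style word recurrence s(k) = s(k−2)·s(k−1): e.g. T·9T = T9T.
So term 5 is T9T·9TT9T.

T9T9TT9T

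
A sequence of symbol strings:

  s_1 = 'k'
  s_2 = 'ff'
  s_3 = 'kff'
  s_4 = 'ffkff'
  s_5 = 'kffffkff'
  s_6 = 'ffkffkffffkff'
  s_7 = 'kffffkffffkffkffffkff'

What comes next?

This is a Fibonacci-style word recurrence s(k) = s(k−2)·s(k−1): e.g. k·ff = kff.
The next term joins ffkffkffffkff and kffffkffffkffkffffkff.

ffkffkffffkffkffffkffffkffkffffkff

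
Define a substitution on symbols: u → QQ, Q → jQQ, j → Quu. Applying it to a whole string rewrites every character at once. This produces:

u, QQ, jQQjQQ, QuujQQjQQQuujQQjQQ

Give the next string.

jQQQQQQQuujQQjQQQuujQQjQQjQQQQQQQuujQQjQQQuujQQjQQ

Replace each of the 18 characters of QuujQQjQQQuujQQjQQ in place — jQQ QQ QQ Quu jQQ jQQ Quu jQQ jQQ jQQ QQ QQ Quu jQQ jQQ Quu jQQ jQQ — and concatenate.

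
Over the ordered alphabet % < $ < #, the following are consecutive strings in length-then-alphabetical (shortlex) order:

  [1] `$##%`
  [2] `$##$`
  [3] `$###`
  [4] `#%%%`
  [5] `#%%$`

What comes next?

#%%#

Find the rightmost character of #%%$ below #, bump it to the next letter, and reset everything to its right to %.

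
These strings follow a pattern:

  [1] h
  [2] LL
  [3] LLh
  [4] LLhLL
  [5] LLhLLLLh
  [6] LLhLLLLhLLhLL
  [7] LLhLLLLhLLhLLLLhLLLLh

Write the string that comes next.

From term 3 onward, concatenate the last term with the second-to-last: LL·h = LLh, LLh·LL = LLhLL, …
Continuing: LLhLLLLhLLhLLLLhLLLLh · LLhLLLLhLLhLL gives term 8.

LLhLLLLhLLhLLLLhLLLLhLLhLLLLhLLhLL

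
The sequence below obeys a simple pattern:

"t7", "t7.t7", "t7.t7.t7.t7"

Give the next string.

s(k+1) = s(k)·.·s(k) — each term doubles the last with '.' between the halves.
Doubling t7.t7.t7.t7 with '.' between the halves:

t7.t7.t7.t7.t7.t7.t7.t7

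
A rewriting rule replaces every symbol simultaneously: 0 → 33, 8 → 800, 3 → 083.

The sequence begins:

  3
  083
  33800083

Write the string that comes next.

083083800333333800083

Expanding 33800083: 3→083, 3→083, 8→800, 0→33, 0→33, 0→33, 8→800, 3→083. Concatenated: 083 083 800 33 33 33 800 083.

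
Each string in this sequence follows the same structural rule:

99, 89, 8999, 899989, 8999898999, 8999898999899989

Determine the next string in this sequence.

89998989998999898999898999

This is a Fibonacci-style word recurrence s(k) = s(k−1)·s(k−2): e.g. 89·99 = 8999.
The next term joins 8999898999899989 and 8999898999.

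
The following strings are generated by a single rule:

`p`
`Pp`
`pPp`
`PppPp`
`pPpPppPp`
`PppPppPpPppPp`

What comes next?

pPpPppPpPppPppPpPppPp

This is a Fibonacci-style word recurrence s(k) = s(k−2)·s(k−1): e.g. p·Pp = pPp.
So term 7 is pPpPppPp·PppPppPpPppPp.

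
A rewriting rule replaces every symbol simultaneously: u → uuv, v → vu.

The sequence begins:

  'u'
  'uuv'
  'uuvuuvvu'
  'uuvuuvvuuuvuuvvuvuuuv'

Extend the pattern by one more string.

Rewriting the 21 symbols of uuvuuvvuuuvuuvvuvuuuv one by one yields uuv uuv vu uuv uuv vu vu uuv uuv uuv vu uuv uuv vu vu uuv vu uuv uuv uuv vu; concatenated:

uuvuuvvuuuvuuvvuvuuuvuuvuuvvuuuvuuvvuvuuuvvuuuvuuvuuvvu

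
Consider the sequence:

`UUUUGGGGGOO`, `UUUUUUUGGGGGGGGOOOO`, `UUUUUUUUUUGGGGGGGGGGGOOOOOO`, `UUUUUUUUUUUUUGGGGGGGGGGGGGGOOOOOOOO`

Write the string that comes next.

UUUUUUUUUUUUUUUUGGGGGGGGGGGGGGGGGOOOOOOOOOO

Reading off run lengths: U runs 4, 7, 10, 13; G runs 5, 8, 11, 14; O runs 2, 4, 6, 8 — each is linear in n, where the shown terms are n = 2, 3, 4, 5.
Setting n = 6 gives 16, 17, 10 characters in each block.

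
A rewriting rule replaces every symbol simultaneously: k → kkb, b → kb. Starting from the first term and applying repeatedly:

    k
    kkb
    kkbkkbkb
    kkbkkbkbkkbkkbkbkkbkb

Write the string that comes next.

Replace each of the 21 characters of kkbkkbkbkkbkkbkbkkbkb in place — kkb kkb kb kkb kkb kb kkb kb kkb kkb kb kkb kkb kb kkb kb kkb kkb kb kkb kb — and concatenate.

kkbkkbkbkkbkkbkbkkbkbkkbkkbkbkkbkkbkbkkbkbkkbkkbkbkkbkb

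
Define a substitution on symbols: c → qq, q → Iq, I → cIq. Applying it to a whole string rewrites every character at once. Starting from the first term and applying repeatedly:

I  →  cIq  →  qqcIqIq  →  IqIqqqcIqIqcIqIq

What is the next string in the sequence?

Replace each of the 16 characters of IqIqqqcIqIqcIqIq in place — cIq Iq cIq Iq Iq Iq qq cIq Iq cIq Iq qq cIq Iq cIq Iq — and concatenate.

cIqIqcIqIqIqIqqqcIqIqcIqIqqqcIqIqcIqIq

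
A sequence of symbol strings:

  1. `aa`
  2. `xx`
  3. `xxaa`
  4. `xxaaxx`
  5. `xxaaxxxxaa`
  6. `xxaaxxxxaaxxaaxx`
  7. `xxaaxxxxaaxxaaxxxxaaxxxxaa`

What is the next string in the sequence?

xxaaxxxxaaxxaaxxxxaaxxxxaaxxaaxxxxaaxxaaxx

Each term (from the third on) is the previous term followed by the one before it: term 3 = xx·aa = xxaa.
The next term joins xxaaxxxxaaxxaaxxxxaaxxxxaa and xxaaxxxxaaxxaaxx.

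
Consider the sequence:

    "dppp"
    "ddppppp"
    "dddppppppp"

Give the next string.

ddddppppppppp

Reading off run lengths: d runs 1, 2, 3; p runs 3, 5, 7 — each is linear in n (n = 1, 2, …).
For the next term, n = 4, so the run lengths are 4, 9.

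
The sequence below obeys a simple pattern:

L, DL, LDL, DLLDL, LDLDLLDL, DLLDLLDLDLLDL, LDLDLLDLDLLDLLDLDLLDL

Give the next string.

DLLDLLDLDLLDLLDLDLLDLDLLDLLDLDLLDL

Each term (from the third on) is the two preceding terms concatenated in order: term 3 = L·DL = LDL.
The next term joins DLLDLLDLDLLDL and LDLDLLDLDLLDLLDLDLLDL.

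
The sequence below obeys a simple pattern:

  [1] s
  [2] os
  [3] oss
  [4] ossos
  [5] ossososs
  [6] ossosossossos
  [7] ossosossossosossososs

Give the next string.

Each term (from the third on) is the previous term followed by the one before it: term 3 = os·s = oss.
The next term joins ossosossossosossososs and ossosossossos.

ossosossossosossosossossosossossos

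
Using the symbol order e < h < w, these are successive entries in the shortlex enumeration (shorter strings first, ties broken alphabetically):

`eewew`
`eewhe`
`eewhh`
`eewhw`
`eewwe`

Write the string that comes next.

eewwh

Treat eewwe as a base-3 numeral over the given alphabet and add one, carrying through any trailing w's.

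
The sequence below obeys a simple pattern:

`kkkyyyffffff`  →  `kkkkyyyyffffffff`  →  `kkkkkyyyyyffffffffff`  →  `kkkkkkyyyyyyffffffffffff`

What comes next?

kkkkkkkyyyyyyyffffffffffffff

The n-th term is n k's then n y's then 2n f's, where the shown terms are n = 3, 4, 5, 6.
For the next term, n = 7, so the run lengths are 7, 7, 14.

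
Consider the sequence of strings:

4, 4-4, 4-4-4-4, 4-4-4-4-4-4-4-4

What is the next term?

4-4-4-4-4-4-4-4-4-4-4-4-4-4-4-4

s(k+1) = s(k)·-·s(k) — each term doubles the last with '-' between the halves.
One more doubling of 4-4-4-4-4-4-4-4 gives the answer.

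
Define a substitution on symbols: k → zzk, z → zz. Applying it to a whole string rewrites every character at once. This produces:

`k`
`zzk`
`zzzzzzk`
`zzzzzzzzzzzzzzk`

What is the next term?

Rewriting the 15 symbols of zzzzzzzzzzzzzzk one by one yields zz zz zz zz zz zz zz zz zz zz zz zz zz zz zzk; concatenated:

zzzzzzzzzzzzzzzzzzzzzzzzzzzzzzk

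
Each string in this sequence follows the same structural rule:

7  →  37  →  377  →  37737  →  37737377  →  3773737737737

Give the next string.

From term 3 onward, concatenate the last term with the second-to-last: 37·7 = 377, 377·37 = 37737, …
The next term joins 3773737737737 and 37737377.

377373773773737737377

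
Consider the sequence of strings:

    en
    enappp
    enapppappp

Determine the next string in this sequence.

enapppapppappp

The strings grow by a fixed suffix appp each time.
One more step from enapppappp gives the answer.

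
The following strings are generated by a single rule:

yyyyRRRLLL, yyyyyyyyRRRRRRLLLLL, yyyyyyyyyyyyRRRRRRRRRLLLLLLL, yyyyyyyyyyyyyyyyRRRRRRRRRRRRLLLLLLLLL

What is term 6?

yyyyyyyyyyyyyyyyyyyyyyyyRRRRRRRRRRRRRRRRRRLLLLLLLLLLLLL

Each string has the form y^{4n} R^{3n} L^{2n+1} (n = 1, 2, …).
Setting n = 6 gives 24, 18, 13 characters in each block.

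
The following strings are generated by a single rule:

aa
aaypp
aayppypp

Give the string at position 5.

aayppyppyppypp

The strings grow by a fixed suffix ypp each time.
From aayppypp, 2 further steps: aayppypp → aayppyppypp → (answer).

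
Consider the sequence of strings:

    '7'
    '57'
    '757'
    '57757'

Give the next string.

75757757

This is a Fibonacci-style word recurrence s(k) = s(k−2)·s(k−1): e.g. 7·57 = 757.
So term 5 is 757·57757.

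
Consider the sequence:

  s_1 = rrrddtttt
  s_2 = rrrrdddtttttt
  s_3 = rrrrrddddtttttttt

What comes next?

Reading off run lengths: r runs 3, 4, 5; d runs 2, 3, 4; t runs 4, 6, 8 — each is linear in n, where the shown terms are n = 2, 3, 4.
At n = 5 the blocks have lengths 6, 5, 10.

rrrrrrdddddtttttttttt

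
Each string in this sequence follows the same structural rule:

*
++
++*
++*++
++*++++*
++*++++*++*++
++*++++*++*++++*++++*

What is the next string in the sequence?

++*++++*++*++++*++++*++*++++*++*++

From term 3 onward, concatenate the last term with the second-to-last: ++·* = ++*, ++*·++ = ++*++, …
The next term joins ++*++++*++*++++*++++* and ++*++++*++*++.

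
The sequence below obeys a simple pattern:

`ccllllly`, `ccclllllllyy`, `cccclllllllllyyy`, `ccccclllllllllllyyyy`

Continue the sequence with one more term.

cccccclllllllllllllyyyyy

Term n consists of n c's, followed by 2n+1 l's, followed by n-1 y's, where the shown terms are n = 2, 3, 4, 5.
At n = 6 the blocks have lengths 6, 13, 5.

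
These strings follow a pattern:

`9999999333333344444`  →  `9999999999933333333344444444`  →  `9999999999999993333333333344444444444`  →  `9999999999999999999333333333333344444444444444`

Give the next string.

Each string has the form 9^{4n-1} 3^{2n+3} 4^{3n-1}, where the shown terms are n = 2, 3, 4, 5.
For the next term, n = 6, so the run lengths are 23, 15, 17.

9999999999999999999999933333333333333344444444444444444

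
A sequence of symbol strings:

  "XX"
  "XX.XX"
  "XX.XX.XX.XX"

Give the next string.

Each string is two copies of the previous one joined by '.'.
Doubling XX.XX.XX.XX with '.' between the halves:

XX.XX.XX.XX.XX.XX.XX.XX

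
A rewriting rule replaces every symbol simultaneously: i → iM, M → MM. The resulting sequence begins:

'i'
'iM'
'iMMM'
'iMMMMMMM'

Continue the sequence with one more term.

Apply φ to iMMMMMMM symbol by symbol: i→iM, M→MM, M→MM, M→MM, M→MM, M→MM, M→MM, M→MM; joined: iM MM MM MM MM MM MM MM.

iMMMMMMMMMMMMMMM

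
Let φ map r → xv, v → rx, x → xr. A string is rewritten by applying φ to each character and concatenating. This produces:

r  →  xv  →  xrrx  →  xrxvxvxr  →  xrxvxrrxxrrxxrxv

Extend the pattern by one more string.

xrxvxrrxxrxvxvxrxrxvxvxrxrxvxrrx

φ(xrxvxrrxxrrxxrxv) expands symbol-by-symbol to xr xv xr rx xr xv xv xr xr xv xv xr xr xv xr rx; joining the 16 pieces gives the next term.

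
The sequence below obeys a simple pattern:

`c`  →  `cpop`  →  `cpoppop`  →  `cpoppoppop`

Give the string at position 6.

Every step adds pop to the end: s(k+1) = s(k)·pop.
From cpoppoppop, 2 further steps: cpoppoppop → cpoppoppoppop → (answer).

cpoppoppoppoppop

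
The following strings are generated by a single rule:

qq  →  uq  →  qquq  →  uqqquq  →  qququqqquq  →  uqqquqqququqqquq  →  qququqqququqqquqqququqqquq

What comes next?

Each term (from the third on) is the two preceding terms concatenated in order: term 3 = qq·uq = qquq.
Continuing: uqqquqqququqqquq · qququqqququqqquqqququqqquq gives term 8.

uqqquqqququqqquqqququqqququqqquqqququqqquq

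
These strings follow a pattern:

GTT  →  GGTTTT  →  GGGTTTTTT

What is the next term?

GGGGTTTTTTTT

The n-th term is n G's then 2n T's (n = 1, 2, …).
At n = 4 the blocks have lengths 4, 8.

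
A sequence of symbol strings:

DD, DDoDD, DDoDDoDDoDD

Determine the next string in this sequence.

Each string is two copies of the previous one joined by 'o'.
Doubling DDoDDoDDoDD with 'o' between the halves:

DDoDDoDDoDDoDDoDDoDDoDD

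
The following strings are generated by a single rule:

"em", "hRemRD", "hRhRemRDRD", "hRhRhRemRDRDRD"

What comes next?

hRhRhRhRemRDRDRDRD

Every step adds hR to the front and RD to the end of the previous string.
One more step from hRhRhRemRDRDRD gives the answer.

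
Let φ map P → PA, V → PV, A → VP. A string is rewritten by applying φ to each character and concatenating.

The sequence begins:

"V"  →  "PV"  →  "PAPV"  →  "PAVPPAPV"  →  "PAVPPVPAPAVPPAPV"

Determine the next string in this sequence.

Rewriting the 16 symbols of PAVPPVPAPAVPPAPV one by one yields PA VP PV PA PA PV PA VP PA VP PV PA PA VP PA PV; concatenated:

PAVPPVPAPAPVPAVPPAVPPVPAPAVPPAPV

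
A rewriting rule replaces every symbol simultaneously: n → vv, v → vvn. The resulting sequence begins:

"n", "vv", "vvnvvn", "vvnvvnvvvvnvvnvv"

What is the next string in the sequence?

vvnvvnvvvvnvvnvvvvnvvnvvnvvnvvvvnvvnvvvvnvvn

Applying the rule to each of the 16 symbols of vvnvvnvvvvnvvnvv gives the pieces vvn vvn vv vvn vvn vv vvn vvn vvn vvn vv vvn vvn vv vvn vvn, which concatenate to the answer.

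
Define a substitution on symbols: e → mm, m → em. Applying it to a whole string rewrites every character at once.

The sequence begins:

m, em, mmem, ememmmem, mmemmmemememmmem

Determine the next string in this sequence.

Rewriting the 16 symbols of mmemmmemememmmem one by one yields em em mm em em em mm em mm em mm em em em mm em; concatenated:

ememmmemememmmemmmemmmemememmmem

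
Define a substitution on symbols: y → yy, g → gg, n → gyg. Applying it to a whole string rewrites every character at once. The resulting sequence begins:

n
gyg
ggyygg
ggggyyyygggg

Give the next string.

Rewriting each symbol of ggggyyyygggg: g→gg, g→gg, g→gg, g→gg, y→yy, y→yy, y→yy, y→yy, g→gg, g→gg, g→gg, g→gg, which concatenates to gg gg gg gg yy yy yy yy gg gg gg gg.

ggggggggyyyyyyyygggggggg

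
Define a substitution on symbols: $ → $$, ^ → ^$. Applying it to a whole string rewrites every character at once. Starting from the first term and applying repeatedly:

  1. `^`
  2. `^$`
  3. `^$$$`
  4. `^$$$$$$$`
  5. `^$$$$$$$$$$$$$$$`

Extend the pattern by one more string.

Rewriting the 16 symbols of ^$$$$$$$$$$$$$$$ one by one yields ^$ $$ $$ $$ $$ $$ $$ $$ $$ $$ $$ $$ $$ $$ $$ $$; concatenated:

^$$$$$$$$$$$$$$$$$$$$$$$$$$$$$$$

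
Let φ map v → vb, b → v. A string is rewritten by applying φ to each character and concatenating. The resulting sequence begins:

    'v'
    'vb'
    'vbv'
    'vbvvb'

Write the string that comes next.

Apply φ to vbvvb symbol by symbol: v→vb, b→v, v→vb, v→vb, b→v; joined: vb v vb vb v.

vbvvbvbv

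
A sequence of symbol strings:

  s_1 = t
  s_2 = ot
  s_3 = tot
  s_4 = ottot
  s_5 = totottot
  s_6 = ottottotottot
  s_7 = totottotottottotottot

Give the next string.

From term 3 onward, concatenate the second-to-last term with the last: t·ot = tot, ot·tot = ottot, …
So term 8 is ottottotottot·totottotottottotottot.

ottottotottottotottotottottotottot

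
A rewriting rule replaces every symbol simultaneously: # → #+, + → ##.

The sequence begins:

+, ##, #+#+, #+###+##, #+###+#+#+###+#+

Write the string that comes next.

#+###+#+#+###+###+###+#+#+###+##

Applying the rule to each of the 16 symbols of #+###+#+#+###+#+ gives the pieces #+ ## #+ #+ #+ ## #+ ## #+ ## #+ #+ #+ ## #+ ##, which concatenate to the answer.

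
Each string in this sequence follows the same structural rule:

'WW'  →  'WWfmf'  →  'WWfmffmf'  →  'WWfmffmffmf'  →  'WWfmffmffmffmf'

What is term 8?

Each term is the previous one with fmf appended.
From WWfmffmffmffmf, 3 further steps: WWfmffmffmffmf → WWfmffmffmffmffmf → WWfmffmffmffmffmffmf → (answer).

WWfmffmffmffmffmffmffmf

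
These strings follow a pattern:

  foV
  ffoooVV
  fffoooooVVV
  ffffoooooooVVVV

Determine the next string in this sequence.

Reading off run lengths: f runs 1, 2, 3, 4; o runs 1, 3, 5, 7; V runs 1, 2, 3, 4 — each is linear in n (n = 1, 2, …).
For the next term, n = 5, so the run lengths are 5, 9, 5.

fffffoooooooooVVVVV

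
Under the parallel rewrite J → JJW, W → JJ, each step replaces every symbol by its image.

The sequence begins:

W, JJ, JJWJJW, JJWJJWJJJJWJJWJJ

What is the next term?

JJWJJWJJJJWJJWJJJJWJJWJJWJJWJJJJWJJWJJJJWJJW

Replace each of the 16 characters of JJWJJWJJJJWJJWJJ in place — JJW JJW JJ JJW JJW JJ JJW JJW JJW JJW JJ JJW JJW JJ JJW JJW — and concatenate.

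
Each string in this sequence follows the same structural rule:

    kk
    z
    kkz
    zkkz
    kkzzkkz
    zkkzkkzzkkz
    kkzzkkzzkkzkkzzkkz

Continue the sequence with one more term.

zkkzkkzzkkzkkzzkkzzkkzkkzzkkz

This is a Fibonacci-style word recurrence s(k) = s(k−2)·s(k−1): e.g. kk·z = kkz.
So term 8 is zkkzkkzzkkz·kkzzkkzzkkzkkzzkkz.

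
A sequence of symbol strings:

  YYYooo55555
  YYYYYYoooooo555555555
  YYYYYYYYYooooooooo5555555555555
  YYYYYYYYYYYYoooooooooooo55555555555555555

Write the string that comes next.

YYYYYYYYYYYYYYYooooooooooooooo555555555555555555555

The n-th term is 3n Y's then 3n o's then 4n+1 5's (n = 1, 2, …).
At n = 5 the blocks have lengths 15, 15, 21.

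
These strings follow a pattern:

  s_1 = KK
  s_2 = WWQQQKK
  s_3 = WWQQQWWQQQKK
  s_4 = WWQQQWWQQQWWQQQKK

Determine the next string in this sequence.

Every step adds WWQQQ at the front: s(k+1) = WWQQQ·s(k).
Applying this once more to WWQQQWWQQQWWQQQKK:

WWQQQWWQQQWWQQQWWQQQKK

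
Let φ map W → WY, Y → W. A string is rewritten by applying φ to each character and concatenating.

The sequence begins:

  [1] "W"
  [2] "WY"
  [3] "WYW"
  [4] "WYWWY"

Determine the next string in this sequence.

WYWWYWYW

Expanding WYWWY: W→WY, Y→W, W→WY, W→WY, Y→W. Concatenated: WY W WY WY W.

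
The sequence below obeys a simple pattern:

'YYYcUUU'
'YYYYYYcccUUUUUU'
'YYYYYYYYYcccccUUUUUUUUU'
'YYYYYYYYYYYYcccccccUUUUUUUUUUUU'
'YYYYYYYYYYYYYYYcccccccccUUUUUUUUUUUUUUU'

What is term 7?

YYYYYYYYYYYYYYYYYYYYYcccccccccccccUUUUUUUUUUUUUUUUUUUUU

Reading off run lengths: Y runs 3, 6, 9, 12, 15; c runs 1, 3, 5, 7, 9; U runs 3, 6, 9, 12, 15 — each is linear in n (n = 1, 2, …).
Setting n = 7 gives 21, 13, 21 characters in each block.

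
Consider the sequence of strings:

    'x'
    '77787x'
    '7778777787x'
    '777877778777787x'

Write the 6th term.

Each term is the previous one with 77787 prepended.
From 777877778777787x, 2 further steps: 777877778777787x → 77787777877778777787x → (answer).

7778777787777877778777787x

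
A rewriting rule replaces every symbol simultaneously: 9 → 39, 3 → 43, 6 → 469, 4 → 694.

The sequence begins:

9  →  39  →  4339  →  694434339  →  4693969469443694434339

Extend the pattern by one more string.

φ(4693969469443694434339) expands symbol-by-symbol to 694 469 39 43 39 469 39 694 469 39 694 694 43 469 39 694 694 43 694 43 43 39; joining the 22 pieces gives the next term.

6944693943394693969446939694694434693969469443694434339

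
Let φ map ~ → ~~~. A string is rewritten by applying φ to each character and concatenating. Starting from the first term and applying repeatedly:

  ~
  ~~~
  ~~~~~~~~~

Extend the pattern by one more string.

Expanding ~~~~~~~~~: ~→~~~, ~→~~~, ~→~~~, ~→~~~, ~→~~~, ~→~~~, ~→~~~, ~→~~~, ~→~~~. Concatenated: ~~~ ~~~ ~~~ ~~~ ~~~ ~~~ ~~~ ~~~ ~~~.

~~~~~~~~~~~~~~~~~~~~~~~~~~~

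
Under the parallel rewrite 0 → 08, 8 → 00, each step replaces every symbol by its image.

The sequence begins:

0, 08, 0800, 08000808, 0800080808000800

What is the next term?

08000808080008000800080808000808

Applying the rule to each of the 16 symbols of 0800080808000800 gives the pieces 08 00 08 08 08 00 08 00 08 00 08 08 08 00 08 08, which concatenate to the answer.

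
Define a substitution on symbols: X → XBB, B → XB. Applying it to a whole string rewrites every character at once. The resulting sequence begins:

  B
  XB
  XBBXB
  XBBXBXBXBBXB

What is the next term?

Expanding XBBXBXBXBBXB: X→XBB, B→XB, B→XB, X→XBB, B→XB, X→XBB, B→XB, X→XBB, B→XB, B→XB, X→XBB, B→XB. Concatenated: XBB XB XB XBB XB XBB XB XBB XB XB XBB XB.

XBBXBXBXBBXBXBBXBXBBXBXBXBBXB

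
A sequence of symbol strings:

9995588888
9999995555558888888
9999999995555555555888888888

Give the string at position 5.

The n-th term is 3n 9's then 4n-2 5's then 2n+3 8's (n = 1, 2, …).
At n = 5 the blocks have lengths 15, 18, 13.

9999999999999995555555555555555558888888888888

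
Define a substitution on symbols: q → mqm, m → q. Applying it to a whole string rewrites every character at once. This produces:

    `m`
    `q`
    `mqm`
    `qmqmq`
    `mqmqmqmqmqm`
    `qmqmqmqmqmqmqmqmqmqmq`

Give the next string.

mqmqmqmqmqmqmqmqmqmqmqmqmqmqmqmqmqmqmqmqmqm

Replace each of the 21 characters of qmqmqmqmqmqmqmqmqmqmq in place — mqm q mqm q mqm q mqm q mqm q mqm q mqm q mqm q mqm q mqm q mqm — and concatenate.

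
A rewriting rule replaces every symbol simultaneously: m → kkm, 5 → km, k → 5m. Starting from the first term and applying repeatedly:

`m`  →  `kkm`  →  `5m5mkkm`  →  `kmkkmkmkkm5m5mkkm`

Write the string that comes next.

5mkkm5m5mkkm5mkkm5m5mkkmkmkkmkmkkm5m5mkkm

Applying the rule to each of the 17 symbols of kmkkmkmkkm5m5mkkm gives the pieces 5m kkm 5m 5m kkm 5m kkm 5m 5m kkm km kkm km kkm 5m 5m kkm, which concatenate to the answer.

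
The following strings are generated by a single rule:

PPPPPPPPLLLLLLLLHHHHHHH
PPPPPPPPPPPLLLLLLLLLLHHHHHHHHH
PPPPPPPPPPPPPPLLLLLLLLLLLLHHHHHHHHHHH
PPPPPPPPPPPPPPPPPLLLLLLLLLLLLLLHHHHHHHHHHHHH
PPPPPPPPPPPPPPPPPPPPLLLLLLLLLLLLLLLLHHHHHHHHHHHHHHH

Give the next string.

Term n consists of 3n-1 P's, followed by 2n+2 L's, followed by 2n+1 H's, where the shown terms are n = 3, 4, 5, 6, 7.
Setting n = 8 gives 23, 18, 17 characters in each block.

PPPPPPPPPPPPPPPPPPPPPPPLLLLLLLLLLLLLLLLLLHHHHHHHHHHHHHHHHH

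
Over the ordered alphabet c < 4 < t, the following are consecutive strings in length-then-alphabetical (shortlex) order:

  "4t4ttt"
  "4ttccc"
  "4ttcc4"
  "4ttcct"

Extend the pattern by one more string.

4ttc4c

The successor of 4ttcct increments the rightmost position that isn't already t and resets every position after it to c.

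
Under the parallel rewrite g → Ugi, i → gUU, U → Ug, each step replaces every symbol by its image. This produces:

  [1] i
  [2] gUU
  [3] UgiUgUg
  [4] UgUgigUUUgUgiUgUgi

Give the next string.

UgUgiUgUgigUUUgiUgUgUgUgiUgUgigUUUgUgiUgUgigUU

Applying the rule to each of the 18 symbols of UgUgigUUUgUgiUgUgi gives the pieces Ug Ugi Ug Ugi gUU Ugi Ug Ug Ug Ugi Ug Ugi gUU Ug Ugi Ug Ugi gUU, which concatenate to the answer.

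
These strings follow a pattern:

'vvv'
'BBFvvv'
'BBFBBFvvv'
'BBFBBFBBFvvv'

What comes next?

BBFBBFBBFBBFvvv

The strings grow by a fixed prefix BBF each time.
So the next term is BBF·BBFBBFBBFvvv.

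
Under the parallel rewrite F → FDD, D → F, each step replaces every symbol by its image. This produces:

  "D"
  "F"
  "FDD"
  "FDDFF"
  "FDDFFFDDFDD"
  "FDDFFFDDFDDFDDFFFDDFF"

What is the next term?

FDDFFFDDFDDFDDFFFDDFFFDDFFFDDFDDFDDFFFDDFDD

Applying the rule to each of the 21 symbols of FDDFFFDDFDDFDDFFFDDFF gives the pieces FDD F F FDD FDD FDD F F FDD F F FDD F F FDD FDD FDD F F FDD FDD, which concatenate to the answer.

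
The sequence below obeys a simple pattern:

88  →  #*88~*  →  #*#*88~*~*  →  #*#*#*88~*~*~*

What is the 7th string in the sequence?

#*#*#*#*#*#*88~*~*~*~*~*~*

Every step adds #* to the front and ~* to the end of the previous string.
From #*#*#*88~*~*~*, 3 further steps: #*#*#*88~*~*~* → #*#*#*#*88~*~*~*~* → #*#*#*#*#*88~*~*~*~*~* → (answer).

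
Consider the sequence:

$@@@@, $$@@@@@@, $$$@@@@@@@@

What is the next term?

$$$$@@@@@@@@@@

Term n consists of n-1 $'s, followed by 2n @'s, where the shown terms are n = 2, 3, 4.
Setting n = 5 gives 4, 10 characters in each block.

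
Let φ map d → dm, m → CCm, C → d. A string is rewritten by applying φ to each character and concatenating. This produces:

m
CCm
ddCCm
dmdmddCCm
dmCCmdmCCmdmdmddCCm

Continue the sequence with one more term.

Applying the rule to each of the 19 symbols of dmCCmdmCCmdmdmddCCm gives the pieces dm CCm d d CCm dm CCm d d CCm dm CCm dm CCm dm dm d d CCm, which concatenate to the answer.

dmCCmddCCmdmCCmddCCmdmCCmdmCCmdmdmddCCm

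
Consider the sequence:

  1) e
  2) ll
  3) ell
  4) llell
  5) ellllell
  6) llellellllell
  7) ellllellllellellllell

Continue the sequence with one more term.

From term 3 onward, concatenate the second-to-last term with the last: e·ll = ell, ll·ell = llell, …
Continuing: llellellllell · ellllellllellellllell gives term 8.

llellellllellellllellllellellllell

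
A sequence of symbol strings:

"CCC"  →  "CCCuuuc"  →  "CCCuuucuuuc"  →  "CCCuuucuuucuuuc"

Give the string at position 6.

Each term is the previous one with uuuc appended.
From CCCuuucuuucuuuc, 2 further steps: CCCuuucuuucuuuc → CCCuuucuuucuuucuuuc → (answer).

CCCuuucuuucuuucuuucuuuc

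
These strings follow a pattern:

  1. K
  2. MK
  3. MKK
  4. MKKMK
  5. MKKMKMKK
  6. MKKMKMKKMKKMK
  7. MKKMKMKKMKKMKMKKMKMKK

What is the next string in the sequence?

Each term (from the third on) is the previous term followed by the one before it: term 3 = MK·K = MKK.
So term 8 is MKKMKMKKMKKMKMKKMKMKK·MKKMKMKKMKKMK.

MKKMKMKKMKKMKMKKMKMKKMKKMKMKKMKKMK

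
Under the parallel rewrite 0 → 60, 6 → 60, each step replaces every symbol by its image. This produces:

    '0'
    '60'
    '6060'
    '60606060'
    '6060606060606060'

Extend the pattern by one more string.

60606060606060606060606060606060

Applying the rule to each of the 16 symbols of 6060606060606060 gives the pieces 60 60 60 60 60 60 60 60 60 60 60 60 60 60 60 60, which concatenate to the answer.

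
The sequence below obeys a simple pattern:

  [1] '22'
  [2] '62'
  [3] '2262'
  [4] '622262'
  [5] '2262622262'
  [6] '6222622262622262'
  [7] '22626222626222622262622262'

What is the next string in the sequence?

From term 3 onward, concatenate the second-to-last term with the last: 22·62 = 2262, 62·2262 = 622262, …
The next term joins 6222622262622262 and 22626222626222622262622262.

622262226262226222626222626222622262622262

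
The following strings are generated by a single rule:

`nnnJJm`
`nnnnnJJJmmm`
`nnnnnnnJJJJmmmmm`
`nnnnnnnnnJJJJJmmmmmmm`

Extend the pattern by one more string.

nnnnnnnnnnnJJJJJJmmmmmmmmm

Each string has the form n^{2n+1} J^{n+1} m^{2n-1} (n = 1, 2, …).
For the next term, n = 5, so the run lengths are 11, 6, 9.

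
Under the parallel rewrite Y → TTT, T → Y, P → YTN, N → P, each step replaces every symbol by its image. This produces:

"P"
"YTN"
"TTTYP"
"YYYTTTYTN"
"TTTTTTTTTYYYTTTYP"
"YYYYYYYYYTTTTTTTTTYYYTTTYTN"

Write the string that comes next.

Applying the rule to each of the 27 symbols of YYYYYYYYYTTTTTTTTTYYYTTTYTN gives the pieces TTT TTT TTT TTT TTT TTT TTT TTT TTT Y Y Y Y Y Y Y Y Y TTT TTT TTT Y Y Y TTT Y P, which concatenate to the answer.

TTTTTTTTTTTTTTTTTTTTTTTTTTTYYYYYYYYYTTTTTTTTTYYYTTTYP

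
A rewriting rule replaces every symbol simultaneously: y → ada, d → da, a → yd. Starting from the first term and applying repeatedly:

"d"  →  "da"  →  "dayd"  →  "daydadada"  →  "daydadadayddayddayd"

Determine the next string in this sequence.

Rewriting the 19 symbols of daydadadayddayddayd one by one yields da yd ada da yd da yd da yd ada da da yd ada da da yd ada da; concatenated:

daydadadayddayddaydadadadaydadadadaydadada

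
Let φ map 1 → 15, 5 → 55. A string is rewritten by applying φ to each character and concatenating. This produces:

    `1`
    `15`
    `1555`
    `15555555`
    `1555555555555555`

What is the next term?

15555555555555555555555555555555

Replace each of the 16 characters of 1555555555555555 in place — 15 55 55 55 55 55 55 55 55 55 55 55 55 55 55 55 — and concatenate.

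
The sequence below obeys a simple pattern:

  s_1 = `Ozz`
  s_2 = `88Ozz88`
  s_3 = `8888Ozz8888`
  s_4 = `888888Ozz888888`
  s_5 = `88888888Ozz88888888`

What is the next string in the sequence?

s(k+1) = 88·s(k)·88, so each term gains 88 as a prefix and 88 as a suffix.
One more step from 88888888Ozz88888888 gives the answer.

8888888888Ozz8888888888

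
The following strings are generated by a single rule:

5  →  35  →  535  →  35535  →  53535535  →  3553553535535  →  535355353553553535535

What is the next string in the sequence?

3553553535535535355353553553535535

Each term (from the third on) is the two preceding terms concatenated in order: term 3 = 5·35 = 535.
Continuing: 3553553535535 · 535355353553553535535 gives term 8.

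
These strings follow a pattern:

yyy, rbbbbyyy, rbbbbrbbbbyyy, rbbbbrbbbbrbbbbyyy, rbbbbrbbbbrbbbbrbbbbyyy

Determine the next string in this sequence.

Each term is the previous one with rbbbb prepended.
Applying this once more to rbbbbrbbbbrbbbbrbbbbyyy:

rbbbbrbbbbrbbbbrbbbbrbbbbyyy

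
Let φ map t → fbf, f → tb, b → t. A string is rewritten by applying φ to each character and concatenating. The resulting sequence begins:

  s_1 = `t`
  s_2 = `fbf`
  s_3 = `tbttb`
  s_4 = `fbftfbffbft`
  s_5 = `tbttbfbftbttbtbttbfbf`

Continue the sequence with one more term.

Applying the rule to each of the 21 symbols of tbttbfbftbttbtbttbfbf gives the pieces fbf t fbf fbf t tb t tb fbf t fbf fbf t fbf t fbf fbf t tb t tb, which concatenate to the answer.

fbftfbffbfttbttbfbftfbffbftfbftfbffbfttbttb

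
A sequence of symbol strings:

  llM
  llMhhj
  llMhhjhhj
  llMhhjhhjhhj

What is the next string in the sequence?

Every step adds hhj to the end: s(k+1) = s(k)·hhj.
One more step from llMhhjhhjhhj gives the answer.

llMhhjhhjhhjhhj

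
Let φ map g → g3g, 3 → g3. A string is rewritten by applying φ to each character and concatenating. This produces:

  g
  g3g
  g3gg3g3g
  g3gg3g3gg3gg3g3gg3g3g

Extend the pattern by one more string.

φ(g3gg3g3gg3gg3g3gg3g3g) expands symbol-by-symbol to g3g g3 g3g g3g g3 g3g g3 g3g g3g g3 g3g g3g g3 g3g g3 g3g g3g g3 g3g g3 g3g; joining the 21 pieces gives the next term.

g3gg3g3gg3gg3g3gg3g3gg3gg3g3gg3gg3g3gg3g3gg3gg3g3gg3g3g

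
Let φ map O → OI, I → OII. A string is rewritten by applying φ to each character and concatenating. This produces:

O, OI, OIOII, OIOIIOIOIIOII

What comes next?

OIOIIOIOIIOIIOIOIIOIOIIOIIOIOIIOII

φ(OIOIIOIOIIOII) expands symbol-by-symbol to OI OII OI OII OII OI OII OI OII OII OI OII OII; joining the 13 pieces gives the next term.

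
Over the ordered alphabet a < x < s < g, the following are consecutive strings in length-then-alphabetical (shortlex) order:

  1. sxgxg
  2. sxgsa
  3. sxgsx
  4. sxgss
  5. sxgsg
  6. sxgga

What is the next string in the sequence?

The successor of sxgga increments the rightmost position that isn't already g and resets every position after it to a.

sxggx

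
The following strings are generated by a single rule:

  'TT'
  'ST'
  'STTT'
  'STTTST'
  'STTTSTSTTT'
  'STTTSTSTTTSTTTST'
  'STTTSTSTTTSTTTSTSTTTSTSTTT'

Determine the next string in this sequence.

From term 3 onward, concatenate the last term with the second-to-last: ST·TT = STTT, STTT·ST = STTTST, …
So term 8 is STTTSTSTTTSTTTSTSTTTSTSTTT·STTTSTSTTTSTTTST.

STTTSTSTTTSTTTSTSTTTSTSTTTSTTTSTSTTTSTTTST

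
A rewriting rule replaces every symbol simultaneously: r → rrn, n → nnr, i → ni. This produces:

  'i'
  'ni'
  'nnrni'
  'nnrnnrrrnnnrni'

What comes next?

nnrnnrrrnnnrnnrrrnrrnrrnnnrnnrnnrrrnnnrni

Applying the rule to each of the 14 symbols of nnrnnrrrnnnrni gives the pieces nnr nnr rrn nnr nnr rrn rrn rrn nnr nnr nnr rrn nnr ni, which concatenate to the answer.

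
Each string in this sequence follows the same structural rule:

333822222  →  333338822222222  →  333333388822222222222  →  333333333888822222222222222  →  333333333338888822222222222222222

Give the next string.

333333333333388888822222222222222222222

Reading off run lengths: 3 runs 3, 5, 7, 9, 11; 8 runs 1, 2, 3, 4, 5; 2 runs 5, 8, 11, 14, 17 — each is linear in n, where the shown terms are n = 2, 3, 4, 5, 6.
At n = 7 the blocks have lengths 13, 6, 20.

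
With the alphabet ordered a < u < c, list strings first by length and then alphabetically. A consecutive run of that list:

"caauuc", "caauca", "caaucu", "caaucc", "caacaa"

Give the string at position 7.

caacac

Continuing the enumeration 2 steps past caacaa: caacaa → caacau → (answer).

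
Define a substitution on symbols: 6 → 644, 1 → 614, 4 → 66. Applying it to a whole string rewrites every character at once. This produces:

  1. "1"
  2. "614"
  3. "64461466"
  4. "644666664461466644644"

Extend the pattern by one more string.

644666664464464464464466666446146664464464466666446666

Replace each of the 21 characters of 644666664461466644644 in place — 644 66 66 644 644 644 644 644 66 66 644 614 66 644 644 644 66 66 644 66 66 — and concatenate.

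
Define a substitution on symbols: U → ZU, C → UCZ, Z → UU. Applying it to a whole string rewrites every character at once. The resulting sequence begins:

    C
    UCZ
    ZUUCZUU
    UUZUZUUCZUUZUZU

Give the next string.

φ(UUZUZUUCZUUZUZU) expands symbol-by-symbol to ZU ZU UU ZU UU ZU ZU UCZ UU ZU ZU UU ZU UU ZU; joining the 15 pieces gives the next term.

ZUZUUUZUUUZUZUUCZUUZUZUUUZUUUZU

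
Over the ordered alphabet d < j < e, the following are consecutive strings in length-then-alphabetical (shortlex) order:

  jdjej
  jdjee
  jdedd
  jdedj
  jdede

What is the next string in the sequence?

jdejd

Find the rightmost character of jdede below e, bump it to the next letter, and reset everything to its right to d.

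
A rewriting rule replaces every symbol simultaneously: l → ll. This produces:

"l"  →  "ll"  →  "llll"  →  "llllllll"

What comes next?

llllllllllllllll

Expanding llllllll: l→ll, l→ll, l→ll, l→ll, l→ll, l→ll, l→ll, l→ll. Concatenated: ll ll ll ll ll ll ll ll.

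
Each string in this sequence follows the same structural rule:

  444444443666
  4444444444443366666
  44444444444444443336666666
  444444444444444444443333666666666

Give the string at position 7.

444444444444444444444444444444443333333666666666666666

Each string has the form 4^{4n} 3^{n-1} 6^{2n-1}, where the shown terms are n = 2, 3, 4, 5.
For term 7, n = 8, so the run lengths are 32, 7, 15.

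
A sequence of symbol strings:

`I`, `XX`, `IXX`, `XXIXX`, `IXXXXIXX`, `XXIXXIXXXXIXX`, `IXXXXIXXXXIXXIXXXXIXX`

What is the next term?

XXIXXIXXXXIXXIXXXXIXXXXIXXIXXXXIXX

Each term (from the third on) is the two preceding terms concatenated in order: term 3 = I·XX = IXX.
So term 8 is XXIXXIXXXXIXX·IXXXXIXXXXIXXIXXXXIXX.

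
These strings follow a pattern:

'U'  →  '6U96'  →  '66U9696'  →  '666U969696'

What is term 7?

666666U969696969696

s(k+1) = 6·s(k)·96, so each term gains 6 as a prefix and 96 as a suffix.
From 666U969696, 3 further steps: 666U969696 → 6666U96969696 → 66666U9696969696 → (answer).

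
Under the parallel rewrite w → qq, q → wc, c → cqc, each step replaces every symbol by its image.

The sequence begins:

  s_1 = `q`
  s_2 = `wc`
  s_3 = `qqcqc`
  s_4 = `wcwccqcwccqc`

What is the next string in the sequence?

qqcqcqqcqccqcwccqcqqcqccqcwccqc

Apply φ to wcwccqcwccqc symbol by symbol: w→qq, c→cqc, w→qq, c→cqc, c→cqc, q→wc, c→cqc, w→qq, c→cqc, c→cqc, q→wc, c→cqc; joined: qq cqc qq cqc cqc wc cqc qq cqc cqc wc cqc.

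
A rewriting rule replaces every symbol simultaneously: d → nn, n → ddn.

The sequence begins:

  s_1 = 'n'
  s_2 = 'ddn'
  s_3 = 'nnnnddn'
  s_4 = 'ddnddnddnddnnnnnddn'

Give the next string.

Applying the rule to each of the 19 symbols of ddnddnddnddnnnnnddn gives the pieces nn nn ddn nn nn ddn nn nn ddn nn nn ddn ddn ddn ddn ddn nn nn ddn, which concatenate to the answer.

nnnnddnnnnnddnnnnnddnnnnnddnddnddnddnddnnnnnddn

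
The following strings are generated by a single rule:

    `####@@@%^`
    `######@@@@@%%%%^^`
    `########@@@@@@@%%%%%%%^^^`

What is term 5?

############@@@@@@@@@@@%%%%%%%%%%%%%^^^^^

Each string has the form #^{2n+2} @^{2n+1} %^{3n-2} ^^{n} (n = 1, 2, …).
Setting n = 5 gives 12, 11, 13, 5 characters in each block.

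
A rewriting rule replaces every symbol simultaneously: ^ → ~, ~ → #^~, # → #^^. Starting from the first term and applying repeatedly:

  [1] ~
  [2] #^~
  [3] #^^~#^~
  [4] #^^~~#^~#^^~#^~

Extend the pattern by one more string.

Rewriting the 15 symbols of #^^~~#^~#^^~#^~ one by one yields #^^ ~ ~ #^~ #^~ #^^ ~ #^~ #^^ ~ ~ #^~ #^^ ~ #^~; concatenated:

#^^~~#^~#^~#^^~#^~#^^~~#^~#^^~#^~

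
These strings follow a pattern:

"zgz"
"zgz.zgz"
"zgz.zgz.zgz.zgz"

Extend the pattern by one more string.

Every step duplicates the string with '.' between the halves.
Doubling zgz.zgz.zgz.zgz with '.' between the halves:

zgz.zgz.zgz.zgz.zgz.zgz.zgz.zgz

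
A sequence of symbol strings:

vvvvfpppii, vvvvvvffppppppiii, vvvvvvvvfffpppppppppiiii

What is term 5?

The n-th term is 2n+2 v's then n f's then 3n p's then n+1 i's (n = 1, 2, …).
At n = 5 the blocks have lengths 12, 5, 15, 6.

vvvvvvvvvvvvfffffpppppppppppppppiiiiii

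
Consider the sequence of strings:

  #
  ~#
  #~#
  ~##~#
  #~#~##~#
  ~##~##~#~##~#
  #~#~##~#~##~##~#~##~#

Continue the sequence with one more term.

~##~##~#~##~##~#~##~#~##~##~#~##~#

From term 3 onward, concatenate the second-to-last term with the last: #·~# = #~#, ~#·#~# = ~##~#, …
Continuing: ~##~##~#~##~# · #~#~##~#~##~##~#~##~# gives term 8.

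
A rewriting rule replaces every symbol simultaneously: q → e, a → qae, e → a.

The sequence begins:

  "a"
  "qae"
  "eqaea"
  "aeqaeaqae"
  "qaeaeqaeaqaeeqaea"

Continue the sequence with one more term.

eqaeaqaeaeqaeaqaeeqaeaaeqaeaqae

Replace each of the 17 characters of qaeaeqaeaqaeeqaea in place — e qae a qae a e qae a qae e qae a a e qae a qae — and concatenate.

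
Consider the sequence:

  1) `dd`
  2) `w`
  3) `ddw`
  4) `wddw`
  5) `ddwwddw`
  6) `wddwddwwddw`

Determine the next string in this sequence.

ddwwddwwddwddwwddw

Each term (from the third on) is the two preceding terms concatenated in order: term 3 = dd·w = ddw.
So term 7 is ddwwddw·wddwddwwddw.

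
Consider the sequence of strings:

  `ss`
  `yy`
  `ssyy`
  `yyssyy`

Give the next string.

From term 3 onward, concatenate the second-to-last term with the last: ss·yy = ssyy, yy·ssyy = yyssyy, …
So term 5 is ssyy·yyssyy.

ssyyyyssyy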